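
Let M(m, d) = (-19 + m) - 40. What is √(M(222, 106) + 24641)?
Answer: 6*√689 ≈ 157.49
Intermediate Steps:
M(m, d) = -59 + m
√(M(222, 106) + 24641) = √((-59 + 222) + 24641) = √(163 + 24641) = √24804 = 6*√689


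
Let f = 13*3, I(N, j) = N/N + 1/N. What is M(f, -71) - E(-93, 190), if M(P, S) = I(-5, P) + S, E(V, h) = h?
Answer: -1301/5 ≈ -260.20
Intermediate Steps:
I(N, j) = 1 + 1/N
f = 39
M(P, S) = ⅘ + S (M(P, S) = (1 - 5)/(-5) + S = -⅕*(-4) + S = ⅘ + S)
M(f, -71) - E(-93, 190) = (⅘ - 71) - 1*190 = -351/5 - 190 = -1301/5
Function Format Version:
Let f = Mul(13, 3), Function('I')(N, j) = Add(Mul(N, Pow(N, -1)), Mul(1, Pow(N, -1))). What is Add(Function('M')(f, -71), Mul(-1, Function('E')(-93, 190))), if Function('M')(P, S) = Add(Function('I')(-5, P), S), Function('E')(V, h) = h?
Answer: Rational(-1301, 5) ≈ -260.20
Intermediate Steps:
Function('I')(N, j) = Add(1, Pow(N, -1))
f = 39
Function('M')(P, S) = Add(Rational(4, 5), S) (Function('M')(P, S) = Add(Mul(Pow(-5, -1), Add(1, -5)), S) = Add(Mul(Rational(-1, 5), -4), S) = Add(Rational(4, 5), S))
Add(Function('M')(f, -71), Mul(-1, Function('E')(-93, 190))) = Add(Add(Rational(4, 5), -71), Mul(-1, 190)) = Add(Rational(-351, 5), -190) = Rational(-1301, 5)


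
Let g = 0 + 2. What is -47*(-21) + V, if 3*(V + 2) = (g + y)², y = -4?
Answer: 2959/3 ≈ 986.33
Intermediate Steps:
g = 2
V = -⅔ (V = -2 + (2 - 4)²/3 = -2 + (⅓)*(-2)² = -2 + (⅓)*4 = -2 + 4/3 = -⅔ ≈ -0.66667)
-47*(-21) + V = -47*(-21) - ⅔ = 987 - ⅔ = 2959/3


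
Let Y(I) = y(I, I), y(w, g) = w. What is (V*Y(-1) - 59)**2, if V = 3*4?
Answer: 5041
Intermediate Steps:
Y(I) = I
V = 12
(V*Y(-1) - 59)**2 = (12*(-1) - 59)**2 = (-12 - 59)**2 = (-71)**2 = 5041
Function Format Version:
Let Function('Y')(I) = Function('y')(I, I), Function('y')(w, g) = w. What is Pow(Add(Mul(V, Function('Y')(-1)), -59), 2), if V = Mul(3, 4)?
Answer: 5041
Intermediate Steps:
Function('Y')(I) = I
V = 12
Pow(Add(Mul(V, Function('Y')(-1)), -59), 2) = Pow(Add(Mul(12, -1), -59), 2) = Pow(Add(-12, -59), 2) = Pow(-71, 2) = 5041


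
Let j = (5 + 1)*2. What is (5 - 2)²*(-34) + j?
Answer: -294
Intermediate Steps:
j = 12 (j = 6*2 = 12)
(5 - 2)²*(-34) + j = (5 - 2)²*(-34) + 12 = 3²*(-34) + 12 = 9*(-34) + 12 = -306 + 12 = -294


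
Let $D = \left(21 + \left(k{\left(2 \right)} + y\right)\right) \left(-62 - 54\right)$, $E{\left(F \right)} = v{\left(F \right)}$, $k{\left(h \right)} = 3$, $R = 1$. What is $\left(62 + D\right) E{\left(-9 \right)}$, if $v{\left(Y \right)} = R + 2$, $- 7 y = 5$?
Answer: $- \frac{55422}{7} \approx -7917.4$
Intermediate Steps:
$y = - \frac{5}{7}$ ($y = \left(- \frac{1}{7}\right) 5 = - \frac{5}{7} \approx -0.71429$)
$v{\left(Y \right)} = 3$ ($v{\left(Y \right)} = 1 + 2 = 3$)
$E{\left(F \right)} = 3$
$D = - \frac{18908}{7}$ ($D = \left(21 + \left(3 - \frac{5}{7}\right)\right) \left(-62 - 54\right) = \left(21 + \frac{16}{7}\right) \left(-116\right) = \frac{163}{7} \left(-116\right) = - \frac{18908}{7} \approx -2701.1$)
$\left(62 + D\right) E{\left(-9 \right)} = \left(62 - \frac{18908}{7}\right) 3 = \left(- \frac{18474}{7}\right) 3 = - \frac{55422}{7}$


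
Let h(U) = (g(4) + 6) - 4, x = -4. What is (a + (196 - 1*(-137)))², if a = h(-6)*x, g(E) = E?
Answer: 95481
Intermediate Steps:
h(U) = 6 (h(U) = (4 + 6) - 4 = 10 - 4 = 6)
a = -24 (a = 6*(-4) = -24)
(a + (196 - 1*(-137)))² = (-24 + (196 - 1*(-137)))² = (-24 + (196 + 137))² = (-24 + 333)² = 309² = 95481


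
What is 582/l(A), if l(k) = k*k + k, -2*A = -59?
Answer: 2328/3599 ≈ 0.64685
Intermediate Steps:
A = 59/2 (A = -½*(-59) = 59/2 ≈ 29.500)
l(k) = k + k² (l(k) = k² + k = k + k²)
582/l(A) = 582/((59*(1 + 59/2)/2)) = 582/(((59/2)*(61/2))) = 582/(3599/4) = 582*(4/3599) = 2328/3599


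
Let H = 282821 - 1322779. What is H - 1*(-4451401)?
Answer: 3411443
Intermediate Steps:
H = -1039958
H - 1*(-4451401) = -1039958 - 1*(-4451401) = -1039958 + 4451401 = 3411443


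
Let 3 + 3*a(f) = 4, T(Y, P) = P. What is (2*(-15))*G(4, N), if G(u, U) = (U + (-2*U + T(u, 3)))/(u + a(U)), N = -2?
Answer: -450/13 ≈ -34.615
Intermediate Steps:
a(f) = 1/3 (a(f) = -1 + (1/3)*4 = -1 + 4/3 = 1/3)
G(u, U) = (3 - U)/(1/3 + u) (G(u, U) = (U + (-2*U + 3))/(u + 1/3) = (U + (3 - 2*U))/(1/3 + u) = (3 - U)/(1/3 + u))
(2*(-15))*G(4, N) = (2*(-15))*(3*(3 - 1*(-2))/(1 + 3*4)) = -90*(3 + 2)/(1 + 12) = -90*5/13 = -30*15/13 = -450/13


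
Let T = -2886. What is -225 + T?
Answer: -3111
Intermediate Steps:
-225 + T = -225 - 2886 = -3111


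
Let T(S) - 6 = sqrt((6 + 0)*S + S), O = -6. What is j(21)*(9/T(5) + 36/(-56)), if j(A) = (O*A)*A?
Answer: -141183 + 23814*sqrt(35) ≈ -297.48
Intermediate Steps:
T(S) = 6 + sqrt(7)*sqrt(S) (T(S) = 6 + sqrt((6 + 0)*S + S) = 6 + sqrt(6*S + S) = 6 + sqrt(7*S) = 6 + sqrt(7)*sqrt(S))
j(A) = -6*A**2 (j(A) = (-6*A)*A = -6*A**2)
j(21)*(9/T(5) + 36/(-56)) = (-6*21**2)*(9/(6 + sqrt(7)*sqrt(5)) + 36/(-56)) = (-6*441)*(9/(6 + sqrt(35)) + 36*(-1/56)) = -2646*(9/(6 + sqrt(35)) - 9/14) = -2646*(-9/14 + 9/(6 + sqrt(35))) = 1701 - 23814/(6 + sqrt(35))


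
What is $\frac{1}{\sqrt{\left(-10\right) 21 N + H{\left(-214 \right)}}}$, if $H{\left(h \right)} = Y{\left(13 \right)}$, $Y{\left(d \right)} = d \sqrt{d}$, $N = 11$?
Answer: $- \frac{i}{\sqrt{2310 - 13 \sqrt{13}}} \approx - 0.021021 i$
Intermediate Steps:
$Y{\left(d \right)} = d^{\frac{3}{2}}$
$H{\left(h \right)} = 13 \sqrt{13}$ ($H{\left(h \right)} = 13^{\frac{3}{2}} = 13 \sqrt{13}$)
$\frac{1}{\sqrt{\left(-10\right) 21 N + H{\left(-214 \right)}}} = \frac{1}{\sqrt{\left(-10\right) 21 \cdot 11 + 13 \sqrt{13}}} = \frac{1}{\sqrt{\left(-210\right) 11 + 13 \sqrt{13}}} = \frac{1}{\sqrt{-2310 + 13 \sqrt{13}}}$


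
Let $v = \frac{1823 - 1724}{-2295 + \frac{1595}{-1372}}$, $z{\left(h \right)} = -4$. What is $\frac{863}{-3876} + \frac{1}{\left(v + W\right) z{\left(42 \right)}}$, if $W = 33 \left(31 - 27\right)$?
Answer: $- \frac{40201001879}{179031747488} \approx -0.22455$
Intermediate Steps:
$W = 132$ ($W = 33 \cdot 4 = 132$)
$v = - \frac{135828}{3150335}$ ($v = \frac{99}{-2295 + 1595 \left(- \frac{1}{1372}\right)} = \frac{99}{-2295 - \frac{1595}{1372}} = \frac{99}{- \frac{3150335}{1372}} = 99 \left(- \frac{1372}{3150335}\right) = - \frac{135828}{3150335} \approx -0.043115$)
$\frac{863}{-3876} + \frac{1}{\left(v + W\right) z{\left(42 \right)}} = \frac{863}{-3876} + \frac{1}{\left(- \frac{135828}{3150335} + 132\right) \left(-4\right)} = 863 \left(- \frac{1}{3876}\right) + \frac{1}{\frac{415708392}{3150335}} \left(- \frac{1}{4}\right) = - \frac{863}{3876} + \frac{3150335}{415708392} \left(- \frac{1}{4}\right) = - \frac{863}{3876} - \frac{3150335}{1662833568} = - \frac{40201001879}{179031747488}$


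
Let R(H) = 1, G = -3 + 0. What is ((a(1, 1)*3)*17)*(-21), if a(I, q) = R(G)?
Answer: -1071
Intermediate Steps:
G = -3
a(I, q) = 1
((a(1, 1)*3)*17)*(-21) = ((1*3)*17)*(-21) = (3*17)*(-21) = 51*(-21) = -1071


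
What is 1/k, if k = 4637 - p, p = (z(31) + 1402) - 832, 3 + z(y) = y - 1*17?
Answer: 1/4056 ≈ 0.00024655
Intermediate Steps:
z(y) = -20 + y (z(y) = -3 + (y - 1*17) = -3 + (y - 17) = -3 + (-17 + y) = -20 + y)
p = 581 (p = ((-20 + 31) + 1402) - 832 = (11 + 1402) - 832 = 1413 - 832 = 581)
k = 4056 (k = 4637 - 1*581 = 4637 - 581 = 4056)
1/k = 1/4056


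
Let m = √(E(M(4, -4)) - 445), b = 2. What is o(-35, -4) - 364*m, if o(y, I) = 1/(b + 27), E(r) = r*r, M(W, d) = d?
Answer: 1/29 - 364*I*√429 ≈ 0.034483 - 7539.3*I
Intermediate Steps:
E(r) = r²
o(y, I) = 1/29 (o(y, I) = 1/(2 + 27) = 1/29)
m = I*√429 (m = √((-4)² - 445) = √(16 - 445) = √(-429) = I*√429 ≈ 20.712*I)
o(-35, -4) - 364*m = 1/29 - 364*I*√429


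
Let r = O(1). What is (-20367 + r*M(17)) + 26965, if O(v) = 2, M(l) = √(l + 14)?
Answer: 6598 + 2*√31 ≈ 6609.1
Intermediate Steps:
M(l) = √(14 + l)
r = 2
(-20367 + r*M(17)) + 26965 = (-20367 + 2*√(14 + 17)) + 26965 = (-20367 + 2*√31) + 26965 = 6598 + 2*√31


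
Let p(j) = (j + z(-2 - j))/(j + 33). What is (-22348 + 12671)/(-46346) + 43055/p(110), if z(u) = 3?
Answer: 285347158791/5237098 ≈ 54486.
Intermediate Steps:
p(j) = (3 + j)/(33 + j) (p(j) = (j + 3)/(j + 33) = (3 + j)/(33 + j))
(-22348 + 12671)/(-46346) + 43055/p(110) = (-22348 + 12671)/(-46346) + 43055/(((3 + 110)/(33 + 110))) = -9677*(-1/46346) + 43055/((113/143)) = 9677/46346 + 43055/(((1/143)*113)) = 9677/46346 + 43055/(113/143) = 9677/46346 + 43055*(143/113) = 9677/46346 + 6156865/113 = 285347158791/5237098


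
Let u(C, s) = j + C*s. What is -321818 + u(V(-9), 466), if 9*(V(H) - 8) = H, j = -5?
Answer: -318561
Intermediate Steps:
V(H) = 8 + H/9
u(C, s) = -5 + C*s
-321818 + u(V(-9), 466) = -321818 + (-5 + (8 + (⅑)*(-9))*466) = -321818 + (-5 + (8 - 1)*466) = -321818 + (-5 + 7*466) = -321818 + (-5 + 3262) = -321818 + 3257 = -318561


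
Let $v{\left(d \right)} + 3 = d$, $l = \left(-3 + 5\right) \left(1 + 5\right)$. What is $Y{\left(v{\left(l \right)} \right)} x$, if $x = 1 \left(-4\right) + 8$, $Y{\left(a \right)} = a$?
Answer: $36$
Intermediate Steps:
$l = 12$ ($l = 2 \cdot 6 = 12$)
$v{\left(d \right)} = -3 + d$
$x = 4$ ($x = -4 + 8 = 4$)
$Y{\left(v{\left(l \right)} \right)} x = \left(-3 + 12\right) 4 = 9 \cdot 4 = 36$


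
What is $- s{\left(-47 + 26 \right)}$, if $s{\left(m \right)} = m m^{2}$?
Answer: $9261$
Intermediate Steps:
$s{\left(m \right)} = m^{3}$
$- s{\left(-47 + 26 \right)} = - \left(-47 + 26\right)^{3} = - \left(-21\right)^{3} = \left(-1\right) \left(-9261\right) = 9261$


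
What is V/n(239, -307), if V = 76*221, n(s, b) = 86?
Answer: 8398/43 ≈ 195.30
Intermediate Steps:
V = 16796
V/n(239, -307) = 16796/86 = 16796*(1/86) = 8398/43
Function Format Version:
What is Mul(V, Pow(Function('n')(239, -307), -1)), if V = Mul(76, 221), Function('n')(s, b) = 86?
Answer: Rational(8398, 43) ≈ 195.30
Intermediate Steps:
V = 16796
Mul(V, Pow(Function('n')(239, -307), -1)) = Mul(16796, Pow(86, -1)) = Mul(16796, Rational(1, 86)) = Rational(8398, 43)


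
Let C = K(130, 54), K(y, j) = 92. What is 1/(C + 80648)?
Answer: 1/80740 ≈ 1.2385e-5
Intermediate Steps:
C = 92
1/(C + 80648) = 1/(92 + 80648) = 1/80740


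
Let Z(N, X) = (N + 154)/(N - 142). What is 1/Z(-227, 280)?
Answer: 369/73 ≈ 5.0548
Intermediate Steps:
Z(N, X) = (154 + N)/(-142 + N)
1/Z(-227, 280) = 1/((154 - 227)/(-142 - 227)) = 1/(-73/(-369)) = 1/(-1/369*(-73)) = 1/(73/369) = 369/73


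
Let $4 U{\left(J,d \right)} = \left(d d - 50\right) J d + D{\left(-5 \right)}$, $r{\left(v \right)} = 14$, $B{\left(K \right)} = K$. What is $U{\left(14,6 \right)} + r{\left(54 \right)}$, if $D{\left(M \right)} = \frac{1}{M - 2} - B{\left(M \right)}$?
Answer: $- \frac{3903}{14} \approx -278.79$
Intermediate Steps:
$D{\left(M \right)} = \frac{1}{-2 + M} - M$ ($D{\left(M \right)} = \frac{1}{M - 2} - M = \frac{1}{-2 + M} - M$)
$U{\left(J,d \right)} = \frac{17}{14} + \frac{J d \left(-50 + d^{2}\right)}{4}$ ($U{\left(J,d \right)} = \frac{\left(d d - 50\right) J d + \frac{1 - \left(-5\right)^{2} + 2 \left(-5\right)}{-2 - 5}}{4} = \frac{\left(d^{2} - 50\right) J d + \frac{1 - 25 - 10}{-7}}{4} = \frac{\left(-50 + d^{2}\right) J d - \frac{1 - 25 - 10}{7}}{4} = \frac{J \left(-50 + d^{2}\right) d - - \frac{34}{7}}{4} = \frac{J d \left(-50 + d^{2}\right) + \frac{34}{7}}{4} = \frac{\frac{34}{7} + J d \left(-50 + d^{2}\right)}{4} = \frac{17}{14} + \frac{J d \left(-50 + d^{2}\right)}{4}$)
$U{\left(14,6 \right)} + r{\left(54 \right)} = \left(\frac{17}{14} - 175 \cdot 6 + \frac{1}{4} \cdot 14 \cdot 6^{3}\right) + 14 = \left(\frac{17}{14} - 1050 + \frac{1}{4} \cdot 14 \cdot 216\right) + 14 = \left(\frac{17}{14} - 1050 + 756\right) + 14 = - \frac{4099}{14} + 14 = - \frac{3903}{14}$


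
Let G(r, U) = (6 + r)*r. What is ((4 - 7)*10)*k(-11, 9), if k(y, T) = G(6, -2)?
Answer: -2160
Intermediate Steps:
G(r, U) = r*(6 + r)
k(y, T) = 72 (k(y, T) = 6*(6 + 6) = 6*12 = 72)
((4 - 7)*10)*k(-11, 9) = ((4 - 7)*10)*72 = -3*10*72 = -30*72 = -2160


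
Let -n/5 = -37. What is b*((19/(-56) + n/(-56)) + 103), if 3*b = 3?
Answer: 1391/14 ≈ 99.357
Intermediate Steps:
b = 1 (b = (⅓)*3 = 1)
n = 185 (n = -5*(-37) = 185)
b*((19/(-56) + n/(-56)) + 103) = 1*((19/(-56) + 185/(-56)) + 103) = 1*((19*(-1/56) + 185*(-1/56)) + 103) = 1*((-19/56 - 185/56) + 103) = 1*(-51/14 + 103) = 1*(1391/14) = 1391/14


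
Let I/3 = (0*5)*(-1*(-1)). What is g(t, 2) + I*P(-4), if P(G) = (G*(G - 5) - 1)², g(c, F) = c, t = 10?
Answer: 10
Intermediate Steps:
P(G) = (-1 + G*(-5 + G))² (P(G) = (G*(-5 + G) - 1)² = (-1 + G*(-5 + G))²)
I = 0 (I = 3*((0*5)*(-1*(-1))) = 3*(0*1) = 3*0 = 0)
g(t, 2) + I*P(-4) = 10 + 0*(1 - 1*(-4)² + 5*(-4))² = 10 + 0*(1 - 1*16 - 20)² = 10 + 0*(1 - 16 - 20)² = 10 + 0*(-35)² = 10 + 0*1225 = 10 + 0 = 10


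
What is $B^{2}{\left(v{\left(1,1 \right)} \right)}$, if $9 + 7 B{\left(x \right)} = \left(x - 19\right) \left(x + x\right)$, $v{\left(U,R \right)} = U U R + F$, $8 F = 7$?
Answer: $\frac{5489649}{50176} \approx 109.41$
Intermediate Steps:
$F = \frac{7}{8}$ ($F = \frac{1}{8} \cdot 7 = \frac{7}{8} \approx 0.875$)
$v{\left(U,R \right)} = \frac{7}{8} + R U^{2}$ ($v{\left(U,R \right)} = U U R + \frac{7}{8} = U^{2} R + \frac{7}{8} = R U^{2} + \frac{7}{8} = \frac{7}{8} + R U^{2}$)
$B{\left(x \right)} = - \frac{9}{7} + \frac{2 x \left(-19 + x\right)}{7}$ ($B{\left(x \right)} = - \frac{9}{7} + \frac{\left(x - 19\right) \left(x + x\right)}{7} = - \frac{9}{7} + \frac{\left(-19 + x\right) 2 x}{7} = - \frac{9}{7} + \frac{2 x \left(-19 + x\right)}{7}$)
$B^{2}{\left(v{\left(1,1 \right)} \right)} = \left(- \frac{9}{7} - \frac{38 \left(\frac{7}{8} + 1 \cdot 1^{2}\right)}{7} + \frac{2 \left(\frac{7}{8} + 1 \cdot 1^{2}\right)^{2}}{7}\right)^{2} = \left(- \frac{9}{7} - \frac{38 \left(\frac{7}{8} + 1 \cdot 1\right)}{7} + \frac{2 \left(\frac{7}{8} + 1 \cdot 1\right)^{2}}{7}\right)^{2} = \left(- \frac{9}{7} - \frac{38 \left(\frac{7}{8} + 1\right)}{7} + \frac{2 \left(\frac{7}{8} + 1\right)^{2}}{7}\right)^{2} = \left(- \frac{9}{7} - \frac{285}{28} + \frac{2 \left(\frac{15}{8}\right)^{2}}{7}\right)^{2} = \left(- \frac{9}{7} - \frac{285}{28} + \frac{2}{7} \cdot \frac{225}{64}\right)^{2} = \left(- \frac{9}{7} - \frac{285}{28} + \frac{225}{224}\right)^{2} = \left(- \frac{2343}{224}\right)^{2} = \frac{5489649}{50176}$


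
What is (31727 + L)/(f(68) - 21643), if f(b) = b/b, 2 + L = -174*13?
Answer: -9821/7214 ≈ -1.3614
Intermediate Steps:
L = -2264 (L = -2 - 174*13 = -2 - 2262 = -2264)
f(b) = 1
(31727 + L)/(f(68) - 21643) = (31727 - 2264)/(1 - 21643) = 29463/(-21642) = 29463*(-1/21642) = -9821/7214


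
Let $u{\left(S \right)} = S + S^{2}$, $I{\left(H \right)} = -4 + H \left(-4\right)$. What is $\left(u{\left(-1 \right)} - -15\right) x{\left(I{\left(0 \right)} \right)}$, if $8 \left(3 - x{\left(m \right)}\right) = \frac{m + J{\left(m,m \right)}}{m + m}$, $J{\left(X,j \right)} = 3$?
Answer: $\frac{2865}{64} \approx 44.766$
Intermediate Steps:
$I{\left(H \right)} = -4 - 4 H$
$x{\left(m \right)} = 3 - \frac{3 + m}{16 m}$ ($x{\left(m \right)} = 3 - \frac{\left(m + 3\right) \frac{1}{m + m}}{8} = 3 - \frac{\left(3 + m\right) \frac{1}{2 m}}{8} = 3 - \frac{\frac{1}{2} \frac{1}{m} \left(3 + m\right)}{8} = 3 - \frac{3 + m}{16 m}$)
$\left(u{\left(-1 \right)} - -15\right) x{\left(I{\left(0 \right)} \right)} = \left(- (1 - 1) - -15\right) \frac{-3 + 47 \left(-4 - 0\right)}{16 \left(-4 - 0\right)} = \left(\left(-1\right) 0 + 15\right) \frac{-3 + 47 \left(-4 + 0\right)}{16 \left(-4 + 0\right)} = \left(0 + 15\right) \frac{-3 + 47 \left(-4\right)}{16 \left(-4\right)} = 15 \cdot \frac{1}{16} \left(- \frac{1}{4}\right) \left(-3 - 188\right) = 15 \cdot \frac{1}{16} \left(- \frac{1}{4}\right) \left(-191\right) = 15 \cdot \frac{191}{64} = \frac{2865}{64}$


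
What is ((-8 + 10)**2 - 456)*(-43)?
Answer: 19436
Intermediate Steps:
((-8 + 10)**2 - 456)*(-43) = (2**2 - 456)*(-43) = (4 - 456)*(-43) = -452*(-43) = 19436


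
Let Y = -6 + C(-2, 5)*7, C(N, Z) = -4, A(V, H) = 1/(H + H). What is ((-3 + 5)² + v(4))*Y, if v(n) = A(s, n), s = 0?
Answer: -561/4 ≈ -140.25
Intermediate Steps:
A(V, H) = 1/(2*H)
v(n) = 1/(2*n)
Y = -34 (Y = -6 - 4*7 = -6 - 28 = -34)
((-3 + 5)² + v(4))*Y = ((-3 + 5)² + (½)/4)*(-34) = (2² + (½)*(¼))*(-34) = (4 + ⅛)*(-34) = (33/8)*(-34) = -561/4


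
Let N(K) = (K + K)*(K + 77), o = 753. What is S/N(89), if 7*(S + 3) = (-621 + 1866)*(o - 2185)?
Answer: -1782861/206836 ≈ -8.6197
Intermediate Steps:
S = -1782861/7 (S = -3 + ((-621 + 1866)*(753 - 2185))/7 = -3 + (1245*(-1432))/7 = -3 + (1/7)*(-1782840) = -3 - 1782840/7 = -1782861/7 ≈ -2.5469e+5)
N(K) = 2*K*(77 + K) (N(K) = (2*K)*(77 + K) = 2*K*(77 + K))
S/N(89) = -1782861*1/(178*(77 + 89))/7 = -1782861/(7*(2*89*166)) = -1782861/7/29548 = -1782861/7*1/29548 = -1782861/206836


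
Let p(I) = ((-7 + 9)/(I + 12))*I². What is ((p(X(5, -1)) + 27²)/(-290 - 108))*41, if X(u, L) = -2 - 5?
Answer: -153463/1990 ≈ -77.117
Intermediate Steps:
X(u, L) = -7
p(I) = 2*I²/(12 + I) (p(I) = (2/(12 + I))*I² = 2*I²/(12 + I))
((p(X(5, -1)) + 27²)/(-290 - 108))*41 = ((2*(-7)²/(12 - 7) + 27²)/(-290 - 108))*41 = ((2*49/5 + 729)/(-398))*41 = ((2*49*(⅕) + 729)*(-1/398))*41 = ((98/5 + 729)*(-1/398))*41 = ((3743/5)*(-1/398))*41 = -3743/1990*41 = -153463/1990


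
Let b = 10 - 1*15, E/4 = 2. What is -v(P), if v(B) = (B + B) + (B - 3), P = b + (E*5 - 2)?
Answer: -96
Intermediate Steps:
E = 8 (E = 4*2 = 8)
b = -5 (b = 10 - 15 = -5)
P = 33 (P = -5 + (8*5 - 2) = -5 + (40 - 2) = -5 + 38 = 33)
v(B) = -3 + 3*B (v(B) = 2*B + (-3 + B) = -3 + 3*B)
-v(P) = -(-3 + 3*33) = -(-3 + 99) = -1*96 = -96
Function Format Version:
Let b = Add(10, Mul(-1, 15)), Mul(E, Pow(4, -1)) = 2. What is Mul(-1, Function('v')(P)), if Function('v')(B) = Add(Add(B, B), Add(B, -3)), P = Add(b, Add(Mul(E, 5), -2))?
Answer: -96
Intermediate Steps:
E = 8 (E = Mul(4, 2) = 8)
b = -5 (b = Add(10, -15) = -5)
P = 33 (P = Add(-5, Add(Mul(8, 5), -2)) = Add(-5, Add(40, -2)) = Add(-5, 38) = 33)
Function('v')(B) = Add(-3, Mul(3, B)) (Function('v')(B) = Add(Mul(2, B), Add(-3, B)) = Add(-3, Mul(3, B)))
Mul(-1, Function('v')(P)) = Mul(-1, Add(-3, Mul(3, 33))) = Mul(-1, Add(-3, 99)) = Mul(-1, 96) = -96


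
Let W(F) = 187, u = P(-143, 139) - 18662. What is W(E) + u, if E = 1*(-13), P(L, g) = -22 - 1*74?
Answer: -18571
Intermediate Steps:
P(L, g) = -96 (P(L, g) = -22 - 74 = -96)
u = -18758 (u = -96 - 18662 = -18758)
E = -13
W(E) + u = 187 - 18758 = -18571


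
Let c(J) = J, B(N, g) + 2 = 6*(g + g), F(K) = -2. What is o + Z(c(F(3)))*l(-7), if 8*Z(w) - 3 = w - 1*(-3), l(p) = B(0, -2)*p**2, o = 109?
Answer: -528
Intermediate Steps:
B(N, g) = -2 + 12*g (B(N, g) = -2 + 6*(g + g) = -2 + 6*(2*g) = -2 + 12*g)
l(p) = -26*p**2 (l(p) = (-2 + 12*(-2))*p**2 = (-2 - 24)*p**2 = -26*p**2)
Z(w) = 3/4 + w/8 (Z(w) = 3/8 + (w - 1*(-3))/8 = 3/8 + (w + 3)/8 = 3/8 + (3 + w)/8 = 3/8 + (3/8 + w/8) = 3/4 + w/8)
o + Z(c(F(3)))*l(-7) = 109 + (3/4 + (1/8)*(-2))*(-26*(-7)**2) = 109 + (3/4 - 1/4)*(-26*49) = 109 + (1/2)*(-1274) = 109 - 637 = -528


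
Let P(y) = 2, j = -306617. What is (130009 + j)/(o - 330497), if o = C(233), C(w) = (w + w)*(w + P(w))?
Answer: 176608/220987 ≈ 0.79918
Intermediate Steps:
C(w) = 2*w*(2 + w) (C(w) = (w + w)*(w + 2) = (2*w)*(2 + w) = 2*w*(2 + w))
o = 109510 (o = 2*233*(2 + 233) = 2*233*235 = 109510)
(130009 + j)/(o - 330497) = (130009 - 306617)/(109510 - 330497) = -176608/(-220987) = -176608*(-1/220987) = 176608/220987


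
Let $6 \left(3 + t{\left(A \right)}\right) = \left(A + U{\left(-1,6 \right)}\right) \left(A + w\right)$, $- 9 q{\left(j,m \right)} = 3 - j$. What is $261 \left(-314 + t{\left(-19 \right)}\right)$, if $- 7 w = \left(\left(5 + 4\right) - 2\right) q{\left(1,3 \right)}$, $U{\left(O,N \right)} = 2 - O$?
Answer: $- \frac{209003}{3} \approx -69668.0$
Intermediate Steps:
$q{\left(j,m \right)} = - \frac{1}{3} + \frac{j}{9}$ ($q{\left(j,m \right)} = - \frac{3 - j}{9} = - \frac{1}{3} + \frac{j}{9}$)
$w = \frac{2}{9}$ ($w = - \frac{\left(\left(5 + 4\right) - 2\right) \left(- \frac{1}{3} + \frac{1}{9} \cdot 1\right)}{7} = - \frac{\left(9 - 2\right) \left(- \frac{1}{3} + \frac{1}{9}\right)}{7} = - \frac{7 \left(- \frac{2}{9}\right)}{7} = \left(- \frac{1}{7}\right) \left(- \frac{14}{9}\right) = \frac{2}{9} \approx 0.22222$)
$t{\left(A \right)} = -3 + \frac{\left(3 + A\right) \left(\frac{2}{9} + A\right)}{6}$ ($t{\left(A \right)} = -3 + \frac{\left(A + \left(2 - -1\right)\right) \left(A + \frac{2}{9}\right)}{6} = -3 + \frac{\left(A + \left(2 + 1\right)\right) \left(\frac{2}{9} + A\right)}{6} = -3 + \frac{\left(A + 3\right) \left(\frac{2}{9} + A\right)}{6} = -3 + \frac{\left(3 + A\right) \left(\frac{2}{9} + A\right)}{6}$)
$261 \left(-314 + t{\left(-19 \right)}\right) = 261 \left(-314 + \left(- \frac{26}{9} + \frac{\left(-19\right)^{2}}{6} + \frac{29}{54} \left(-19\right)\right)\right) = 261 \left(-314 - - \frac{1271}{27}\right) = 261 \left(-314 + \frac{1271}{27}\right) = 261 \left(- \frac{7207}{27}\right) = - \frac{209003}{3}$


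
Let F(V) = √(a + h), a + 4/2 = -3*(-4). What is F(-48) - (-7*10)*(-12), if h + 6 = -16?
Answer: -840 + 2*I*√3 ≈ -840.0 + 3.4641*I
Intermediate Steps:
h = -22 (h = -6 - 16 = -22)
a = 10 (a = -2 - 3*(-4) = -2 + 12 = 10)
F(V) = 2*I*√3 (F(V) = √(10 - 22) = √(-12) = 2*I*√3)
F(-48) - (-7*10)*(-12) = 2*I*√3 - (-7*10)*(-12) = 2*I*√3 - (-70)*(-12) = 2*I*√3 - 1*840 = 2*I*√3 - 840 = -840 + 2*I*√3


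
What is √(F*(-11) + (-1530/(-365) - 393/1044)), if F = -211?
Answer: √375087576759/12702 ≈ 48.216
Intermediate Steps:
√(F*(-11) + (-1530/(-365) - 393/1044)) = √(-211*(-11) + (-1530/(-365) - 393/1044)) = √(2321 + (-1530*(-1/365) - 393*1/1044)) = √(2321 + (306/73 - 131/348)) = √(2321 + 96925/25404) = √(59059609/25404) = √375087576759/12702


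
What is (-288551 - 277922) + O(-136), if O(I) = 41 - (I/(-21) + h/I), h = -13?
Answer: -1617748561/2856 ≈ -5.6644e+5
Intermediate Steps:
O(I) = 41 + 13/I + I/21 (O(I) = 41 - (I/(-21) - 13/I) = 41 - (I*(-1/21) - 13/I) = 41 - (-I/21 - 13/I) = 41 - (-13/I - I/21) = 41 + (13/I + I/21) = 41 + 13/I + I/21)
(-288551 - 277922) + O(-136) = (-288551 - 277922) + (41 + 13/(-136) + (1/21)*(-136)) = -566473 + (41 + 13*(-1/136) - 136/21) = -566473 + (41 - 13/136 - 136/21) = -566473 + 98327/2856 = -1617748561/2856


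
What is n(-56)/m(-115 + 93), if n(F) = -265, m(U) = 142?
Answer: -265/142 ≈ -1.8662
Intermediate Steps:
n(-56)/m(-115 + 93) = -265/142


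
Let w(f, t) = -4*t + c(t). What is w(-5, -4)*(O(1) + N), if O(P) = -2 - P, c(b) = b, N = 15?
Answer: 144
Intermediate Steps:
w(f, t) = -3*t (w(f, t) = -4*t + t = -3*t)
w(-5, -4)*(O(1) + N) = (-3*(-4))*((-2 - 1*1) + 15) = 12*((-2 - 1) + 15) = 12*(-3 + 15) = 12*12 = 144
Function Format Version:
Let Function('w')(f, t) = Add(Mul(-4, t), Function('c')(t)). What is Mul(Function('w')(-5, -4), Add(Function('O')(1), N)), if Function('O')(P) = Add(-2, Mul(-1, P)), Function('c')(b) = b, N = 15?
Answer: 144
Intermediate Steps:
Function('w')(f, t) = Mul(-3, t) (Function('w')(f, t) = Add(Mul(-4, t), t) = Mul(-3, t))
Mul(Function('w')(-5, -4), Add(Function('O')(1), N)) = Mul(Mul(-3, -4), Add(Add(-2, Mul(-1, 1)), 15)) = Mul(12, Add(Add(-2, -1), 15)) = Mul(12, Add(-3, 15)) = Mul(12, 12) = 144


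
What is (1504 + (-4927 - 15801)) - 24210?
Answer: -43434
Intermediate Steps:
(1504 + (-4927 - 15801)) - 24210 = (1504 - 20728) - 24210 = -19224 - 24210 = -43434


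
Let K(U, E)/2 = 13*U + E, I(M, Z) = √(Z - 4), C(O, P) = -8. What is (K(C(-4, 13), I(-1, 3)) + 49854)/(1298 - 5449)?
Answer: -49646/4151 - 2*I/4151 ≈ -11.96 - 0.00048181*I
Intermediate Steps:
I(M, Z) = √(-4 + Z)
K(U, E) = 2*E + 26*U (K(U, E) = 2*(13*U + E) = 2*(E + 13*U) = 2*E + 26*U)
(K(C(-4, 13), I(-1, 3)) + 49854)/(1298 - 5449) = ((2*√(-4 + 3) + 26*(-8)) + 49854)/(1298 - 5449) = ((2*√(-1) - 208) + 49854)/(-4151) = ((2*I - 208) + 49854)*(-1/4151) = ((-208 + 2*I) + 49854)*(-1/4151) = (49646 + 2*I)*(-1/4151) = -49646/4151 - 2*I/4151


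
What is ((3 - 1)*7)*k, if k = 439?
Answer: 6146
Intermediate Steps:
((3 - 1)*7)*k = ((3 - 1)*7)*439 = (2*7)*439 = 14*439 = 6146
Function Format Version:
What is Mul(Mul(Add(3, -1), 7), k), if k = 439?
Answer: 6146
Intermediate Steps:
Mul(Mul(Add(3, -1), 7), k) = Mul(Mul(Add(3, -1), 7), 439) = Mul(Mul(2, 7), 439) = Mul(14, 439) = 6146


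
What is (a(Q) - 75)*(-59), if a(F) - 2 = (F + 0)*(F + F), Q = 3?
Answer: 3245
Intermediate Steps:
a(F) = 2 + 2*F² (a(F) = 2 + (F + 0)*(F + F) = 2 + F*(2*F) = 2 + 2*F²)
(a(Q) - 75)*(-59) = ((2 + 2*3²) - 75)*(-59) = ((2 + 2*9) - 75)*(-59) = ((2 + 18) - 75)*(-59) = (20 - 75)*(-59) = -55*(-59) = 3245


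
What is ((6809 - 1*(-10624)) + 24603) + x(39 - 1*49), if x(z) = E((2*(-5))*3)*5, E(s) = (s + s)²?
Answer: 60036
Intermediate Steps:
E(s) = 4*s² (E(s) = (2*s)² = 4*s²)
x(z) = 18000 (x(z) = (4*((2*(-5))*3)²)*5 = (4*(-10*3)²)*5 = (4*(-30)²)*5 = (4*900)*5 = 3600*5 = 18000)
((6809 - 1*(-10624)) + 24603) + x(39 - 1*49) = ((6809 - 1*(-10624)) + 24603) + 18000 = ((6809 + 10624) + 24603) + 18000 = (17433 + 24603) + 18000 = 42036 + 18000 = 60036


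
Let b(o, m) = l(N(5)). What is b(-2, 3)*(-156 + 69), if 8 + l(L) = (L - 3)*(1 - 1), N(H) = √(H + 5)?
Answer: 696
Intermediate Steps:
N(H) = √(5 + H)
l(L) = -8 (l(L) = -8 + (L - 3)*(1 - 1) = -8 + (-3 + L)*0 = -8 + 0 = -8)
b(o, m) = -8
b(-2, 3)*(-156 + 69) = -8*(-156 + 69) = -8*(-87) = 696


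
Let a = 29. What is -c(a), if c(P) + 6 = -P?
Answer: 35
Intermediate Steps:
c(P) = -6 - P
-c(a) = -(-6 - 1*29) = -(-6 - 29) = -1*(-35) = 35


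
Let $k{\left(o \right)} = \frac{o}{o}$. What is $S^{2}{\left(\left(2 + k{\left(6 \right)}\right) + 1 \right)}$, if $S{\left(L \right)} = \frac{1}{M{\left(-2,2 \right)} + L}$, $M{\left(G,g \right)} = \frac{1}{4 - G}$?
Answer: $\frac{36}{625} \approx 0.0576$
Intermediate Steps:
$k{\left(o \right)} = 1$
$S{\left(L \right)} = \frac{1}{\frac{1}{6} + L}$ ($S{\left(L \right)} = \frac{1}{- \frac{1}{-4 - 2} + L} = \frac{1}{- \frac{1}{-6} + L} = \frac{1}{\left(-1\right) \left(- \frac{1}{6}\right) + L} = \frac{1}{\frac{1}{6} + L}$)
$S^{2}{\left(\left(2 + k{\left(6 \right)}\right) + 1 \right)} = \left(\frac{6}{1 + 6 \left(\left(2 + 1\right) + 1\right)}\right)^{2} = \left(\frac{6}{1 + 6 \left(3 + 1\right)}\right)^{2} = \left(\frac{6}{1 + 6 \cdot 4}\right)^{2} = \left(\frac{6}{1 + 24}\right)^{2} = \left(\frac{6}{25}\right)^{2} = \frac{36}{625}$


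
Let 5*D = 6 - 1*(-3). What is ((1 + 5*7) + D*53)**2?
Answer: 431649/25 ≈ 17266.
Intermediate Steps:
D = 9/5 (D = (6 - 1*(-3))/5 = (6 + 3)/5 = (1/5)*9 = 9/5 ≈ 1.8000)
((1 + 5*7) + D*53)**2 = ((1 + 5*7) + (9/5)*53)**2 = ((1 + 35) + 477/5)**2 = (36 + 477/5)**2 = (657/5)**2 = 431649/25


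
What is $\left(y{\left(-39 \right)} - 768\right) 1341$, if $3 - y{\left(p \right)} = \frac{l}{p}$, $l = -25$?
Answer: $- \frac{13347420}{13} \approx -1.0267 \cdot 10^{6}$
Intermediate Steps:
$y{\left(p \right)} = 3 + \frac{25}{p}$ ($y{\left(p \right)} = 3 - - \frac{25}{p} = 3 + \frac{25}{p}$)
$\left(y{\left(-39 \right)} - 768\right) 1341 = \left(\left(3 + \frac{25}{-39}\right) - 768\right) 1341 = \left(\left(3 + 25 \left(- \frac{1}{39}\right)\right) - 768\right) 1341 = \left(\left(3 - \frac{25}{39}\right) - 768\right) 1341 = \left(\frac{92}{39} - 768\right) 1341 = \left(- \frac{29860}{39}\right) 1341 = - \frac{13347420}{13}$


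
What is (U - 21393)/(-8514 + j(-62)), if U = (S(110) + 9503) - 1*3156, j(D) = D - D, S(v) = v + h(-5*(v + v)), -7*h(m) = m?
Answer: 17242/9933 ≈ 1.7358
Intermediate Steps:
h(m) = -m/7
S(v) = 17*v/7 (S(v) = v - (-5)*(v + v)/7 = v - (-5)*2*v/7 = v - (-10)*v/7 = v + 10*v/7 = 17*v/7)
j(D) = 0
U = 46299/7 (U = ((17/7)*110 + 9503) - 1*3156 = (1870/7 + 9503) - 3156 = 68391/7 - 3156 = 46299/7 ≈ 6614.1)
(U - 21393)/(-8514 + j(-62)) = (46299/7 - 21393)/(-8514 + 0) = -103452/7/(-8514) = -103452/7*(-1/8514) = 17242/9933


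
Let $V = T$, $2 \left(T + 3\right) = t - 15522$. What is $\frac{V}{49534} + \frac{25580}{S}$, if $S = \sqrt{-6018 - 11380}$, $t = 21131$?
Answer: $\frac{5603}{99068} - \frac{12790 i \sqrt{17398}}{8699} \approx 0.056557 - 193.93 i$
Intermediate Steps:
$T = \frac{5603}{2}$ ($T = -3 + \frac{21131 - 15522}{2} = -3 + \frac{1}{2} \cdot 5609 = -3 + \frac{5609}{2} = \frac{5603}{2} \approx 2801.5$)
$V = \frac{5603}{2} \approx 2801.5$
$S = i \sqrt{17398}$ ($S = \sqrt{-17398} = i \sqrt{17398} \approx 131.9 i$)
$\frac{V}{49534} + \frac{25580}{S} = \frac{5603}{2 \cdot 49534} + \frac{25580}{i \sqrt{17398}} = \frac{5603}{2} \cdot \frac{1}{49534} + 25580 \left(- \frac{i \sqrt{17398}}{17398}\right) = \frac{5603}{99068} - \frac{12790 i \sqrt{17398}}{8699}$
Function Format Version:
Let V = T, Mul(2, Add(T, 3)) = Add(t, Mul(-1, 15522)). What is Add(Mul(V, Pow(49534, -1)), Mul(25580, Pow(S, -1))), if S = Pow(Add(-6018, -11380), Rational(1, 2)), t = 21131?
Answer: Add(Rational(5603, 99068), Mul(Rational(-12790, 8699), I, Pow(17398, Rational(1, 2)))) ≈ Add(0.056557, Mul(-193.93, I))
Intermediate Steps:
T = Rational(5603, 2) (T = Add(-3, Mul(Rational(1, 2), Add(21131, Mul(-1, 15522)))) = Add(-3, Mul(Rational(1, 2), Add(21131, -15522))) = Add(-3, Mul(Rational(1, 2), 5609)) = Add(-3, Rational(5609, 2)) = Rational(5603, 2) ≈ 2801.5)
V = Rational(5603, 2) ≈ 2801.5
S = Mul(I, Pow(17398, Rational(1, 2))) (S = Pow(-17398, Rational(1, 2)) = Mul(I, Pow(17398, Rational(1, 2))) ≈ Mul(131.90, I))
Add(Mul(V, Pow(49534, -1)), Mul(25580, Pow(S, -1))) = Add(Mul(Rational(5603, 2), Pow(49534, -1)), Mul(25580, Pow(Mul(I, Pow(17398, Rational(1, 2))), -1))) = Add(Mul(Rational(5603, 2), Rational(1, 49534)), Mul(25580, Mul(Rational(-1, 17398), I, Pow(17398, Rational(1, 2))))) = Add(Rational(5603, 99068), Mul(Rational(-12790, 8699), I, Pow(17398, Rational(1, 2))))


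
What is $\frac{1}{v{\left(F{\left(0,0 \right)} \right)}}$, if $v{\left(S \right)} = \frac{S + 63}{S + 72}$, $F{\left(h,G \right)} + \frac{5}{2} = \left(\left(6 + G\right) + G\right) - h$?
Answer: $\frac{151}{133} \approx 1.1353$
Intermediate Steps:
$F{\left(h,G \right)} = \frac{7}{2} - h + 2 G$ ($F{\left(h,G \right)} = - \frac{5}{2} - \left(-6 + h - 2 G\right) = - \frac{5}{2} + \left(6 - h + 2 G\right) = \frac{7}{2} - h + 2 G$)
$v{\left(S \right)} = \frac{63 + S}{72 + S}$
$\frac{1}{v{\left(F{\left(0,0 \right)} \right)}} = \frac{1}{\frac{1}{72 + \left(\frac{7}{2} - 0 + 2 \cdot 0\right)} \left(63 + \left(\frac{7}{2} - 0 + 2 \cdot 0\right)\right)} = \frac{1}{\frac{1}{72 + \left(\frac{7}{2} + 0 + 0\right)} \left(63 + \left(\frac{7}{2} + 0 + 0\right)\right)} = \frac{1}{\frac{1}{72 + \frac{7}{2}} \left(63 + \frac{7}{2}\right)} = \frac{1}{\frac{1}{\frac{151}{2}} \cdot \frac{133}{2}} = \frac{1}{\frac{2}{151} \cdot \frac{133}{2}} = \frac{1}{\frac{133}{151}} = \frac{151}{133}$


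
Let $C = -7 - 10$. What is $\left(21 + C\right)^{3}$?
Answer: $64$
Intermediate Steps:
$C = -17$
$\left(21 + C\right)^{3} = \left(21 - 17\right)^{3} = 4^{3} = 64$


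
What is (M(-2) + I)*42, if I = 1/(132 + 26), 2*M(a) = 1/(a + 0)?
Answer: -1617/158 ≈ -10.234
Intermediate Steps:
M(a) = 1/(2*a) (M(a) = 1/(2*(a + 0)) = 1/(2*a))
I = 1/158 ≈ 0.0063291
(M(-2) + I)*42 = ((½)/(-2) + 1/158)*42 = ((½)*(-½) + 1/158)*42 = (-¼ + 1/158)*42 = -77/316*42 = -1617/158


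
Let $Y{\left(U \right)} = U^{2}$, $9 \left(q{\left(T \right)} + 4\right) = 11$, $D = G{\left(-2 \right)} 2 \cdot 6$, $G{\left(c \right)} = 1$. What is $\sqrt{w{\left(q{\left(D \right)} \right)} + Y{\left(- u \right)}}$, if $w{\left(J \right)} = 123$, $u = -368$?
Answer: $\sqrt{135547} \approx 368.17$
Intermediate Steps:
$D = 12$ ($D = 1 \cdot 2 \cdot 6 = 2 \cdot 6 = 12$)
$q{\left(T \right)} = - \frac{25}{9}$ ($q{\left(T \right)} = -4 + \frac{1}{9} \cdot 11 = -4 + \frac{11}{9} = - \frac{25}{9}$)
$\sqrt{w{\left(q{\left(D \right)} \right)} + Y{\left(- u \right)}} = \sqrt{123 + \left(\left(-1\right) \left(-368\right)\right)^{2}} = \sqrt{123 + 368^{2}} = \sqrt{123 + 135424} = \sqrt{135547}$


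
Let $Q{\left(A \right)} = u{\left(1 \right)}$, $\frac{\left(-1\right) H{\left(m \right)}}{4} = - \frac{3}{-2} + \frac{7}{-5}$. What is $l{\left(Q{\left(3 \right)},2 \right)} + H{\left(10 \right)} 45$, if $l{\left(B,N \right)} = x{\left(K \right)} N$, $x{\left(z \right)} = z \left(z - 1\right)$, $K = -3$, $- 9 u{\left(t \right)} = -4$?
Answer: $6$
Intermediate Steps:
$u{\left(t \right)} = \frac{4}{9}$ ($u{\left(t \right)} = \left(- \frac{1}{9}\right) \left(-4\right) = \frac{4}{9}$)
$H{\left(m \right)} = - \frac{2}{5}$ ($H{\left(m \right)} = - 4 \left(- \frac{3}{-2} + \frac{7}{-5}\right) = - 4 \left(\left(-3\right) \left(- \frac{1}{2}\right) + 7 \left(- \frac{1}{5}\right)\right) = - 4 \left(\frac{3}{2} - \frac{7}{5}\right) = \left(-4\right) \frac{1}{10} = - \frac{2}{5}$)
$Q{\left(A \right)} = \frac{4}{9}$
$x{\left(z \right)} = z \left(-1 + z\right)$
$l{\left(B,N \right)} = 12 N$ ($l{\left(B,N \right)} = - 3 \left(-1 - 3\right) N = \left(-3\right) \left(-4\right) N = 12 N$)
$l{\left(Q{\left(3 \right)},2 \right)} + H{\left(10 \right)} 45 = 12 \cdot 2 - 18 = 24 - 18 = 6$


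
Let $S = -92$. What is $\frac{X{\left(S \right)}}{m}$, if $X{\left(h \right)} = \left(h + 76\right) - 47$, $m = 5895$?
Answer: $- \frac{7}{655} \approx -0.010687$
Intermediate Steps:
$X{\left(h \right)} = 29 + h$ ($X{\left(h \right)} = \left(76 + h\right) - 47 = 29 + h$)
$\frac{X{\left(S \right)}}{m} = \frac{29 - 92}{5895} = \left(-63\right) \frac{1}{5895} = - \frac{7}{655}$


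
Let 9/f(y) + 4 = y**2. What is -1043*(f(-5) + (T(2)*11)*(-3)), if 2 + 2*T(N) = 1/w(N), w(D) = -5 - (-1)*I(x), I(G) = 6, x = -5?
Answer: -35313/2 ≈ -17657.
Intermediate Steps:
w(D) = 1 (w(D) = -5 - (-1)*6 = -5 - 1*(-6) = -5 + 6 = 1)
f(y) = 9/(-4 + y**2)
T(N) = -1/2 (T(N) = -1 + (1/2)/1 = -1 + (1/2)*1 = -1 + 1/2 = -1/2)
-1043*(f(-5) + (T(2)*11)*(-3)) = -1043*(9/(-4 + (-5)**2) - 1/2*11*(-3)) = -1043*(9/(-4 + 25) - 11/2*(-3)) = -1043*(9/21 + 33/2) = -1043*(9*(1/21) + 33/2) = -1043*(3/7 + 33/2) = -1043*237/14 = -35313/2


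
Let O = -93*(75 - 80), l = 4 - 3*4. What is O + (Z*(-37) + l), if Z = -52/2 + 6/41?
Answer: 57957/41 ≈ 1413.6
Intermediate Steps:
l = -8 (l = 4 - 12 = -8)
Z = -1060/41 (Z = -52*1/2 + 6*(1/41) = -26 + 6/41 = -1060/41 ≈ -25.854)
O = 465 (O = -93*(-5) = 465)
O + (Z*(-37) + l) = 465 + (-1060/41*(-37) - 8) = 465 + (39220/41 - 8) = 465 + 38892/41 = 57957/41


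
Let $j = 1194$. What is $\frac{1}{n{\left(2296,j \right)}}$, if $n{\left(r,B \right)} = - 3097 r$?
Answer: $- \frac{1}{7110712} \approx -1.4063 \cdot 10^{-7}$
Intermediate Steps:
$\frac{1}{n{\left(2296,j \right)}} = \frac{1}{\left(-3097\right) 2296} = \frac{1}{-7110712} = - \frac{1}{7110712}$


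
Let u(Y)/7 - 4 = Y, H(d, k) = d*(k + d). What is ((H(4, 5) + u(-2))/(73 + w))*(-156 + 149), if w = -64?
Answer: -350/9 ≈ -38.889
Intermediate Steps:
H(d, k) = d*(d + k)
u(Y) = 28 + 7*Y
((H(4, 5) + u(-2))/(73 + w))*(-156 + 149) = ((4*(4 + 5) + (28 + 7*(-2)))/(73 - 64))*(-156 + 149) = ((4*9 + (28 - 14))/9)*(-7) = ((36 + 14)*(1/9))*(-7) = (50*(1/9))*(-7) = (50/9)*(-7) = -350/9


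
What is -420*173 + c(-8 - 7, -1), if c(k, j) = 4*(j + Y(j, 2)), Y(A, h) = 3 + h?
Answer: -72644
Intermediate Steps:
c(k, j) = 20 + 4*j (c(k, j) = 4*(j + (3 + 2)) = 4*(j + 5) = 4*(5 + j) = 20 + 4*j)
-420*173 + c(-8 - 7, -1) = -420*173 + (20 + 4*(-1)) = -72660 + (20 - 4) = -72660 + 16 = -72644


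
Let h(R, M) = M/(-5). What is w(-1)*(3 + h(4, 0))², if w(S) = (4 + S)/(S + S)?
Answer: -27/2 ≈ -13.500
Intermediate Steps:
h(R, M) = -M/5 (h(R, M) = M*(-⅕) = -M/5)
w(S) = (4 + S)/(2*S) (w(S) = (4 + S)/((2*S)) = (4 + S)*(1/(2*S)) = (4 + S)/(2*S))
w(-1)*(3 + h(4, 0))² = ((½)*(4 - 1)/(-1))*(3 - ⅕*0)² = ((½)*(-1)*3)*(3 + 0)² = -3/2*3² = -3/2*9 = -27/2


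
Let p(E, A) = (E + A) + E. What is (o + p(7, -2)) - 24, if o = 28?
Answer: 16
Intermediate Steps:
p(E, A) = A + 2*E (p(E, A) = (A + E) + E = A + 2*E)
(o + p(7, -2)) - 24 = (28 + (-2 + 2*7)) - 24 = (28 + (-2 + 14)) - 24 = (28 + 12) - 24 = 40 - 24 = 16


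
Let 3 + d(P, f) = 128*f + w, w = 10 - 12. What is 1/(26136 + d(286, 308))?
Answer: 1/65555 ≈ 1.5254e-5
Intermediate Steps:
w = -2
d(P, f) = -5 + 128*f (d(P, f) = -3 + (128*f - 2) = -3 + (-2 + 128*f) = -5 + 128*f)
1/(26136 + d(286, 308)) = 1/(26136 + (-5 + 128*308)) = 1/(26136 + (-5 + 39424)) = 1/(26136 + 39419) = 1/65555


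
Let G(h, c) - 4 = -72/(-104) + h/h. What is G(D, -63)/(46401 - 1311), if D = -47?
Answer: 37/293085 ≈ 0.00012624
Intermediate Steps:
G(h, c) = 74/13 (G(h, c) = 4 + (-72/(-104) + h/h) = 4 + (-72*(-1/104) + 1) = 4 + (9/13 + 1) = 4 + 22/13 = 74/13)
G(D, -63)/(46401 - 1311) = 74/(13*(46401 - 1311)) = (74/13)/45090 = (74/13)*(1/45090) = 37/293085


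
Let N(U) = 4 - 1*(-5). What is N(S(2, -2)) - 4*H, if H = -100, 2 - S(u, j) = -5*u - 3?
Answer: 409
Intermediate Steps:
S(u, j) = 5 + 5*u (S(u, j) = 2 - (-5*u - 3) = 2 - (-3 - 5*u) = 2 + (3 + 5*u) = 5 + 5*u)
N(U) = 9 (N(U) = 4 + 5 = 9)
N(S(2, -2)) - 4*H = 9 - 4*(-100) = 9 + 400 = 409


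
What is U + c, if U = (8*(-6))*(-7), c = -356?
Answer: -20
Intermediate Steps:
U = 336 (U = -48*(-7) = 336)
U + c = 336 - 356 = -20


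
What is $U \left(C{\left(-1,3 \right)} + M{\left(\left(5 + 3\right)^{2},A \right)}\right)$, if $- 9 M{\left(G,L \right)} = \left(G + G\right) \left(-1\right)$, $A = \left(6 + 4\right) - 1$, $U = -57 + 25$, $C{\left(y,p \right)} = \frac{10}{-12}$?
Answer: $- \frac{3856}{9} \approx -428.44$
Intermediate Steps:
$C{\left(y,p \right)} = - \frac{5}{6}$ ($C{\left(y,p \right)} = 10 \left(- \frac{1}{12}\right) = - \frac{5}{6}$)
$U = -32$
$A = 9$ ($A = 10 - 1 = 9$)
$M{\left(G,L \right)} = \frac{2 G}{9}$ ($M{\left(G,L \right)} = - \frac{\left(G + G\right) \left(-1\right)}{9} = - \frac{2 G \left(-1\right)}{9} = - \frac{\left(-2\right) G}{9} = \frac{2 G}{9}$)
$U \left(C{\left(-1,3 \right)} + M{\left(\left(5 + 3\right)^{2},A \right)}\right) = - 32 \left(- \frac{5}{6} + \frac{2 \left(5 + 3\right)^{2}}{9}\right) = - 32 \left(- \frac{5}{6} + \frac{2 \cdot 8^{2}}{9}\right) = - 32 \left(- \frac{5}{6} + \frac{2}{9} \cdot 64\right) = - 32 \left(- \frac{5}{6} + \frac{128}{9}\right) = \left(-32\right) \frac{241}{18} = - \frac{3856}{9}$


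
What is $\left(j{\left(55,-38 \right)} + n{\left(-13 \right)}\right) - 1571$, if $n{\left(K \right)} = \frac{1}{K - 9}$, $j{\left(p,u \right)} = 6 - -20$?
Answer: $- \frac{33991}{22} \approx -1545.0$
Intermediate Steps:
$j{\left(p,u \right)} = 26$ ($j{\left(p,u \right)} = 6 + 20 = 26$)
$n{\left(K \right)} = \frac{1}{-9 + K}$
$\left(j{\left(55,-38 \right)} + n{\left(-13 \right)}\right) - 1571 = \left(26 + \frac{1}{-9 - 13}\right) - 1571 = \left(26 + \frac{1}{-22}\right) - 1571 = \left(26 - \frac{1}{22}\right) - 1571 = \frac{571}{22} - 1571 = - \frac{33991}{22}$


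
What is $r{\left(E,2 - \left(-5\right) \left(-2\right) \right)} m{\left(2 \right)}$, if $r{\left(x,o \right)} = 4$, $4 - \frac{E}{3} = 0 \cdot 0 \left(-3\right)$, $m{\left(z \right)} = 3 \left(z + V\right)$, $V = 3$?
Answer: $60$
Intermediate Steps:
$m{\left(z \right)} = 9 + 3 z$ ($m{\left(z \right)} = 3 \left(z + 3\right) = 3 \left(3 + z\right) = 9 + 3 z$)
$E = 12$ ($E = 12 - 3 \cdot 0 \cdot 0 \left(-3\right) = 12 - 3 \cdot 0 \left(-3\right) = 12 - 0 = 12 + 0 = 12$)
$r{\left(E,2 - \left(-5\right) \left(-2\right) \right)} m{\left(2 \right)} = 4 \left(9 + 3 \cdot 2\right) = 4 \left(9 + 6\right) = 4 \cdot 15 = 60$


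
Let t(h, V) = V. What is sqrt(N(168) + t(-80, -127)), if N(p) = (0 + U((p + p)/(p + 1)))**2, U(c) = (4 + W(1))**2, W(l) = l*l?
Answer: sqrt(498) ≈ 22.316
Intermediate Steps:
W(l) = l**2
U(c) = 25 (U(c) = (4 + 1**2)**2 = (4 + 1)**2 = 5**2 = 25)
N(p) = 625 (N(p) = (0 + 25)**2 = 25**2 = 625)
sqrt(N(168) + t(-80, -127)) = sqrt(625 - 127) = sqrt(498)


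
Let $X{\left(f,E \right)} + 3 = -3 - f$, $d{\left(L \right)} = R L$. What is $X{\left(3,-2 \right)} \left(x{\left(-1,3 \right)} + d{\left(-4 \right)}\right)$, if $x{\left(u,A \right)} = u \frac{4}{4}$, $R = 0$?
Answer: $9$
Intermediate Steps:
$d{\left(L \right)} = 0$ ($d{\left(L \right)} = 0 L = 0$)
$x{\left(u,A \right)} = u$ ($x{\left(u,A \right)} = u 4 \cdot \frac{1}{4} = u 1 = u$)
$X{\left(f,E \right)} = -6 - f$ ($X{\left(f,E \right)} = -3 - \left(3 + f\right) = -6 - f$)
$X{\left(3,-2 \right)} \left(x{\left(-1,3 \right)} + d{\left(-4 \right)}\right) = \left(-6 - 3\right) \left(-1 + 0\right) = \left(-6 - 3\right) \left(-1\right) = \left(-9\right) \left(-1\right) = 9$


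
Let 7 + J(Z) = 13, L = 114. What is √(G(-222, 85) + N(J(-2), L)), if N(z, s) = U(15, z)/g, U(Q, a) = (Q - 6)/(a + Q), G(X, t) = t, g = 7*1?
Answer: 2*√1042/7 ≈ 9.2229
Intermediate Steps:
g = 7
U(Q, a) = (-6 + Q)/(Q + a)
J(Z) = 6 (J(Z) = -7 + 13 = 6)
N(z, s) = 9/(7*(15 + z)) (N(z, s) = ((-6 + 15)/(15 + z))/7 = (9/(15 + z))*(⅐) = 9/(7*(15 + z)))
√(G(-222, 85) + N(J(-2), L)) = √(85 + 9/(7*(15 + 6))) = √(85 + (9/7)/21) = √(85 + (9/7)*(1/21)) = √(85 + 3/49) = √(4168/49) = 2*√1042/7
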